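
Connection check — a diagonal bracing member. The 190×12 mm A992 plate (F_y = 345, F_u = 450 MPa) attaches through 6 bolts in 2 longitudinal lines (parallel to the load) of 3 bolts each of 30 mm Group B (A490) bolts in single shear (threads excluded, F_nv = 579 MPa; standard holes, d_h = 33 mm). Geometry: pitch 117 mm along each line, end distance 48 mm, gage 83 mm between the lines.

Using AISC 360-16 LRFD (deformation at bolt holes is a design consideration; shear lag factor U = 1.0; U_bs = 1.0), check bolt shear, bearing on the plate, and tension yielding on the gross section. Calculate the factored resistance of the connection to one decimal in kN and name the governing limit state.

707.9 kN (gross-section yield governs)

Bolt shear: A_b = π(30)²/4 = 706.86 mm². φR_n = 0.75 × 579 × 706.86 × 6 × 1 = 1841.7 kN.
Bearing (12 mm plate, F_u = 450 MPa): end bolts L_c = 48 − 33/2 = 31.5, R_n = min(1.2×31.5×12×450, 2.4×30×12×450) = 204.12 kN/bolt; interior L_c = 117 − 33 = 84, R_n = 388.8 kN/bolt. φR_n = 0.75 × (2×204.12 + 4×388.8) = 1472.6 kN.
Tension yield (gross): A_g = 190×12 = 2280 mm². φR_n = 0.90 × 345 × 2280 = 707.9 kN.
Governing: min(1841.7, 1472.6, 707.9) = 707.9 kN → gross-section yield.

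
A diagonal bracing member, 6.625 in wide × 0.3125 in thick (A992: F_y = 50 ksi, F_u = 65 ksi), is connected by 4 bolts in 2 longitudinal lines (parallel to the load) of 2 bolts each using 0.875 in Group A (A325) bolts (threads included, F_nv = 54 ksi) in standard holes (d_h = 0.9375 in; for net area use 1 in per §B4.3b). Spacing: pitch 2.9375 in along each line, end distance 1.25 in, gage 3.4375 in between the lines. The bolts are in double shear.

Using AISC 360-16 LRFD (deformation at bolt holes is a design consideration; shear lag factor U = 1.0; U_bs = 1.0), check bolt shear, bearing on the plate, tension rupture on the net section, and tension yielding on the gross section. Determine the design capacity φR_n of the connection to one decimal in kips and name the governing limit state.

Bolt shear: A_b = π(0.875)²/4 = 0.60132 in². φR_n = 0.75 × 54 × 0.60132 × 4 × 2 = 194.8 kips.
Bearing (0.3125 in plate, F_u = 65 ksi): end bolts L_c = 1.25 − 0.9375/2 = 0.78125, R_n = min(1.2×0.78125×0.3125×65, 2.4×0.875×0.3125×65) = 19.043 kips/bolt; interior L_c = 2.9375 − 0.9375 = 2, R_n = 42.656 kips/bolt. φR_n = 0.75 × (2×19.043 + 2×42.656) = 92.5 kips.
Tension rupture (net): A_n = (6.625 − 2×1)×0.3125 = 1.4453 in² (U = 1.0, A_e = A_n). φR_n = 0.75 × 65 × 1.4453 = 70.5 kips.
Tension yield (gross): A_g = 6.625×0.3125 = 2.0703 in². φR_n = 0.90 × 50 × 2.0703 = 93.2 kips.
Governing: min(194.8, 92.5, 70.5, 93.2) = 70.5 kips → net-section rupture.

70.5 kips (net-section rupture governs)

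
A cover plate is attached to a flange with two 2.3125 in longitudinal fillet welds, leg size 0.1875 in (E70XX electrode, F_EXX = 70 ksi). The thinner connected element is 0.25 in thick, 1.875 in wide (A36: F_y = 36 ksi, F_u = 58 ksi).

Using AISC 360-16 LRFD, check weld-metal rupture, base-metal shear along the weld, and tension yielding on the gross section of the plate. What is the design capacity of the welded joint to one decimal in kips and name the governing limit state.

15.2 kips (gross-section yield governs)

Weld metal: throat = 0.707×0.1875 = 0.13256 in, L = 2×2.3125 = 4.625 in. φR_n = 0.75 × 0.6 × 70 × 0.13256 × 4.625 = 19.3 kips.
Base metal shear (0.25 in plate): yield φR_n = 1.0×0.6×36×0.25×4.625 = 25.0 kips; rupture φR_n = 0.75×0.6×58×0.25×4.625 = 30.2 kips; take 25.0 kips (yield).
Tension yield (gross): A_g = 1.875×0.25 = 0.46875 in². φR_n = 0.90 × 36 × 0.46875 = 15.2 kips.
Governing: min(19.3, 25.0, 15.2) = 15.2 kips → gross-section yield.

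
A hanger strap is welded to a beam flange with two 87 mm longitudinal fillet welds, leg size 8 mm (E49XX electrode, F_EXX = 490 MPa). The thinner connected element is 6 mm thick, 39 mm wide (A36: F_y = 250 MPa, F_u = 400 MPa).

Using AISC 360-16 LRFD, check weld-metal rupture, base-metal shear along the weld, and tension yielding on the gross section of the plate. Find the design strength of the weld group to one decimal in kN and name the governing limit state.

Weld metal: throat = 0.707×8 = 5.656 mm, L = 2×87 = 174 mm. φR_n = 0.75 × 0.6 × 490 × 5.656 × 174 = 217.0 kN.
Base metal shear (6 mm plate): yield φR_n = 1.0×0.6×250×6×174 = 156.6 kN; rupture φR_n = 0.75×0.6×400×6×174 = 187.9 kN; take 156.6 kN (yield).
Tension yield (gross): A_g = 39×6 = 234 mm². φR_n = 0.90 × 250 × 234 = 52.7 kN.
Governing: min(217.0, 156.6, 52.7) = 52.7 kN → gross-section yield.

52.7 kN (gross-section yield governs)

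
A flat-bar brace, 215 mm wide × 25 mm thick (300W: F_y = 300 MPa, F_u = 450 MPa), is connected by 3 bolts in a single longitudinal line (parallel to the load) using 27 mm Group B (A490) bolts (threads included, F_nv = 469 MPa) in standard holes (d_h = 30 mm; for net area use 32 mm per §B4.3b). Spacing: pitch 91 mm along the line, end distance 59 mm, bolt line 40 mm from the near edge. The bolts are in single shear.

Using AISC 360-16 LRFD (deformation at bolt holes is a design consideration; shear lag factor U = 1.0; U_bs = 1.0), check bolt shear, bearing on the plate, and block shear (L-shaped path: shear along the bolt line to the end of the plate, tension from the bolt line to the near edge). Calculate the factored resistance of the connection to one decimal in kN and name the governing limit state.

Bolt shear: A_b = π(27)²/4 = 572.56 mm². φR_n = 0.75 × 469 × 572.56 × 3 × 1 = 604.2 kN.
Bearing (25 mm plate, F_u = 450 MPa): end bolts L_c = 59 − 30/2 = 44, R_n = min(1.2×44×25×450, 2.4×27×25×450) = 594 kN/bolt; interior L_c = 91 − 30 = 61, R_n = 729 kN/bolt. φR_n = 0.75 × (1×594 + 2×729) = 1539.0 kN.
Block shear: shear path 1×[59+2×91] = 1×241 mm, A_gv = 6025, A_nv = 1×(241 − 2.5×32)×25 = 4025 mm²; tension to near edge: (40 − 0.5×32)×25 = 600 mm². R_n = min(0.6×450×4025, 0.6×300×6025) + 1.0×450×600 = min(1086.8, 1084.5) + 270 = 1354.5 kN. φR_n = 0.75 × 1354.5 = 1015.9 kN.
Governing: min(604.2, 1539.0, 1015.9) = 604.2 kN → bolt shear.

604.2 kN (bolt shear governs)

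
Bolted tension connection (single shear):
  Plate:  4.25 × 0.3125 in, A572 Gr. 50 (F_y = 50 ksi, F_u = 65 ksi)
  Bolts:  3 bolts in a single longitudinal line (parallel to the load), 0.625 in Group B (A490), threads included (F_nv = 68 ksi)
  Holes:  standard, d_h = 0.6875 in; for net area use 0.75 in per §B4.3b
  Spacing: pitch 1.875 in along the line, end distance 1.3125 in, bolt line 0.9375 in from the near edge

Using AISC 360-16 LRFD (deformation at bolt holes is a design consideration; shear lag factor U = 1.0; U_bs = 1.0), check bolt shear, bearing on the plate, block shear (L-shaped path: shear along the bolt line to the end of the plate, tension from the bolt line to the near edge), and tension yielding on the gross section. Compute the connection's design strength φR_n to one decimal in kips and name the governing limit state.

37.7 kips (block shear governs)

Bolt shear: A_b = π(0.625)²/4 = 0.3068 in². φR_n = 0.75 × 68 × 0.3068 × 3 × 1 = 46.9 kips.
Bearing (0.3125 in plate, F_u = 65 ksi): end bolts L_c = 1.3125 − 0.6875/2 = 0.96875, R_n = min(1.2×0.96875×0.3125×65, 2.4×0.625×0.3125×65) = 23.613 kips/bolt; interior L_c = 1.875 − 0.6875 = 1.1875, R_n = 28.945 kips/bolt. φR_n = 0.75 × (1×23.613 + 2×28.945) = 61.1 kips.
Block shear: shear path 1×[1.3125+2×1.875] = 1×5.0625 in, A_gv = 1.582, A_nv = 1×(5.0625 − 2.5×0.75)×0.3125 = 0.99609 in²; tension to near edge: (0.9375 − 0.5×0.75)×0.3125 = 0.17578 in². R_n = min(0.6×65×0.99609, 0.6×50×1.582) + 1.0×65×0.17578 = min(38.848, 47.46) + 11.426 = 50.274 kips. φR_n = 0.75 × 50.274 = 37.7 kips.
Tension yield (gross): A_g = 4.25×0.3125 = 1.3281 in². φR_n = 0.90 × 50 × 1.3281 = 59.8 kips.
Governing: min(46.9, 61.1, 37.7, 59.8) = 37.7 kips → block shear.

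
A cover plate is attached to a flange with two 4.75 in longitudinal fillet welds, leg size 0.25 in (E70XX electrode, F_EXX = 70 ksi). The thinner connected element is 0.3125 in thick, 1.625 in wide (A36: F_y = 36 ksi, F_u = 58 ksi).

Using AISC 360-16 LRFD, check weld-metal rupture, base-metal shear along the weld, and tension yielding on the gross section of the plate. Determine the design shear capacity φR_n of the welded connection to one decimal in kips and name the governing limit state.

Weld metal: throat = 0.707×0.25 = 0.17675 in, L = 2×4.75 = 9.5 in. φR_n = 0.75 × 0.6 × 70 × 0.17675 × 9.5 = 52.9 kips.
Base metal shear (0.3125 in plate): yield φR_n = 1.0×0.6×36×0.3125×9.5 = 64.1 kips; rupture φR_n = 0.75×0.6×58×0.3125×9.5 = 77.5 kips; take 64.1 kips (yield).
Tension yield (gross): A_g = 1.625×0.3125 = 0.50781 in². φR_n = 0.90 × 36 × 0.50781 = 16.5 kips.
Governing: min(52.9, 64.1, 16.5) = 16.5 kips → gross-section yield.

16.5 kips (gross-section yield governs)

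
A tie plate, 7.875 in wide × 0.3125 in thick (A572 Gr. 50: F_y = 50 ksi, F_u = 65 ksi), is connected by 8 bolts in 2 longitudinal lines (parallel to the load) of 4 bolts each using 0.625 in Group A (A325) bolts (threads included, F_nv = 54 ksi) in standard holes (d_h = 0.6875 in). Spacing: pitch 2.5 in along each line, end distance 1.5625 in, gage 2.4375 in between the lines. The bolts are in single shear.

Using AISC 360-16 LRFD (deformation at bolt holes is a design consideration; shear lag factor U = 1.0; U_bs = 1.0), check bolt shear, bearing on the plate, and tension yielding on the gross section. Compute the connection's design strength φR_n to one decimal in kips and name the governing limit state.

Bolt shear: A_b = π(0.625)²/4 = 0.3068 in². φR_n = 0.75 × 54 × 0.3068 × 8 × 1 = 99.4 kips.
Bearing (0.3125 in plate, F_u = 65 ksi): end bolts L_c = 1.5625 − 0.6875/2 = 1.21875, R_n = min(1.2×1.21875×0.3125×65, 2.4×0.625×0.3125×65) = 29.707 kips/bolt; interior L_c = 2.5 − 0.6875 = 1.8125, R_n = 30.469 kips/bolt. φR_n = 0.75 × (2×29.707 + 6×30.469) = 181.7 kips.
Tension yield (gross): A_g = 7.875×0.3125 = 2.4609 in². φR_n = 0.90 × 50 × 2.4609 = 110.7 kips.
Governing: min(99.4, 181.7, 110.7) = 99.4 kips → bolt shear.

99.4 kips (bolt shear governs)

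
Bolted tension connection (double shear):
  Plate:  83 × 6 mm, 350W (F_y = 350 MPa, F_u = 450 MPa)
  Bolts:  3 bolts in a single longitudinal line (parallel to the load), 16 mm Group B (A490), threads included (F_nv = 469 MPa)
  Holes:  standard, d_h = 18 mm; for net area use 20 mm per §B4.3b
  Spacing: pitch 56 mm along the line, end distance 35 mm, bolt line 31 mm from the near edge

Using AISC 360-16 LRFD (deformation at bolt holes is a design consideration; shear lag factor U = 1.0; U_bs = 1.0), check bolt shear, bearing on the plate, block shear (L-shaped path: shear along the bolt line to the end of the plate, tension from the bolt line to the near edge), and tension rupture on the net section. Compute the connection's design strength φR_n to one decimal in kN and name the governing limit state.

127.6 kN (net-section rupture governs)

Bolt shear: A_b = π(16)²/4 = 201.06 mm². φR_n = 0.75 × 469 × 201.06 × 3 × 2 = 424.3 kN.
Bearing (6 mm plate, F_u = 450 MPa): end bolts L_c = 35 − 18/2 = 26, R_n = min(1.2×26×6×450, 2.4×16×6×450) = 84.24 kN/bolt; interior L_c = 56 − 18 = 38, R_n = 103.68 kN/bolt. φR_n = 0.75 × (1×84.24 + 2×103.68) = 218.7 kN.
Block shear: shear path 1×[35+2×56] = 1×147 mm, A_gv = 882, A_nv = 1×(147 − 2.5×20)×6 = 582 mm²; tension to near edge: (31 − 0.5×20)×6 = 126 mm². R_n = min(0.6×450×582, 0.6×350×882) + 1.0×450×126 = min(157.14, 185.22) + 56.7 = 213.84 kN. φR_n = 0.75 × 213.84 = 160.4 kN.
Tension rupture (net): A_n = (83 − 1×20)×6 = 378 mm² (U = 1.0, A_e = A_n). φR_n = 0.75 × 450 × 378 = 127.6 kN.
Governing: min(424.3, 218.7, 160.4, 127.6) = 127.6 kN → net-section rupture.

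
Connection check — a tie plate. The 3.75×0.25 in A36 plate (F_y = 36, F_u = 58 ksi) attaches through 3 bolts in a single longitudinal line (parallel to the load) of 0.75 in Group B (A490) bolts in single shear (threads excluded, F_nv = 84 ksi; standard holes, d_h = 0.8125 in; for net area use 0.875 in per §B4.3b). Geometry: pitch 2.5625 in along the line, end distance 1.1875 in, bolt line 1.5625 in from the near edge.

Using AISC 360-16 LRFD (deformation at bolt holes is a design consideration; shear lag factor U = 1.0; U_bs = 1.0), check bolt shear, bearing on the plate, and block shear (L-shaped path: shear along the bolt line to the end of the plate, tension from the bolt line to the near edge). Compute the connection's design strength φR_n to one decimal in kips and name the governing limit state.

Bolt shear: A_b = π(0.75)²/4 = 0.44179 in². φR_n = 0.75 × 84 × 0.44179 × 3 × 1 = 83.5 kips.
Bearing (0.25 in plate, F_u = 58 ksi): end bolts L_c = 1.1875 − 0.8125/2 = 0.78125, R_n = min(1.2×0.78125×0.25×58, 2.4×0.75×0.25×58) = 13.594 kips/bolt; interior L_c = 2.5625 − 0.8125 = 1.75, R_n = 26.1 kips/bolt. φR_n = 0.75 × (1×13.594 + 2×26.1) = 49.3 kips.
Block shear: shear path 1×[1.1875+2×2.5625] = 1×6.3125 in, A_gv = 1.5781, A_nv = 1×(6.3125 − 2.5×0.875)×0.25 = 1.0313 in²; tension to near edge: (1.5625 − 0.5×0.875)×0.25 = 0.28125 in². R_n = min(0.6×58×1.0313, 0.6×36×1.5781) + 1.0×58×0.28125 = min(35.889, 34.087) + 16.313 = 50.4 kips. φR_n = 0.75 × 50.4 = 37.8 kips.
Governing: min(83.5, 49.3, 37.8) = 37.8 kips → block shear.

37.8 kips (block shear governs)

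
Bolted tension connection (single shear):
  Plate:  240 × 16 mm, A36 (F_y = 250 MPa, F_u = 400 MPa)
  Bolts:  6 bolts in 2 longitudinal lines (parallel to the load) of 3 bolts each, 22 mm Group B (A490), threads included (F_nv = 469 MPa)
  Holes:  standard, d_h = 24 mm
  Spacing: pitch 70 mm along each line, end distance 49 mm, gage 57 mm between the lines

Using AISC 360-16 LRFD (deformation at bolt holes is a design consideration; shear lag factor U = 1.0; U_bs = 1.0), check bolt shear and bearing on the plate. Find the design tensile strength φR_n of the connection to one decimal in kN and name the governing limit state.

802.3 kN (bolt shear governs)

Bolt shear: A_b = π(22)²/4 = 380.13 mm². φR_n = 0.75 × 469 × 380.13 × 6 × 1 = 802.3 kN.
Bearing (16 mm plate, F_u = 400 MPa): end bolts L_c = 49 − 24/2 = 37, R_n = min(1.2×37×16×400, 2.4×22×16×400) = 284.16 kN/bolt; interior L_c = 70 − 24 = 46, R_n = 337.92 kN/bolt. φR_n = 0.75 × (2×284.16 + 4×337.92) = 1440.0 kN.
Governing: min(802.3, 1440.0) = 802.3 kN → bolt shear.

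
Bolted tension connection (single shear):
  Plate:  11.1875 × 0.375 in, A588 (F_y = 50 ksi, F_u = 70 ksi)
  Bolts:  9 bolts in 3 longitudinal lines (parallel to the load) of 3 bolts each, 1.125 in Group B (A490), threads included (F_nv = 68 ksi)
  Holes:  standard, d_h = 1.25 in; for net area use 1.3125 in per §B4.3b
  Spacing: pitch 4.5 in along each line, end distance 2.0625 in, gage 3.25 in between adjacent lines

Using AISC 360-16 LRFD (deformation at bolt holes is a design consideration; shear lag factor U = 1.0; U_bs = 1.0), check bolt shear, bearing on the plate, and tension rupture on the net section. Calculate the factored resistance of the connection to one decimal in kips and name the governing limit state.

142.7 kips (net-section rupture governs)

Bolt shear: A_b = π(1.125)²/4 = 0.99402 in². φR_n = 0.75 × 68 × 0.99402 × 9 × 1 = 456.3 kips.
Bearing (0.375 in plate, F_u = 70 ksi): end bolts L_c = 2.0625 − 1.25/2 = 1.4375, R_n = min(1.2×1.4375×0.375×70, 2.4×1.125×0.375×70) = 45.281 kips/bolt; interior L_c = 4.5 − 1.25 = 3.25, R_n = 70.875 kips/bolt. φR_n = 0.75 × (3×45.281 + 6×70.875) = 420.8 kips.
Tension rupture (net): A_n = (11.1875 − 3×1.3125)×0.375 = 2.7188 in² (U = 1.0, A_e = A_n). φR_n = 0.75 × 70 × 2.7188 = 142.7 kips.
Governing: min(456.3, 420.8, 142.7) = 142.7 kips → net-section rupture.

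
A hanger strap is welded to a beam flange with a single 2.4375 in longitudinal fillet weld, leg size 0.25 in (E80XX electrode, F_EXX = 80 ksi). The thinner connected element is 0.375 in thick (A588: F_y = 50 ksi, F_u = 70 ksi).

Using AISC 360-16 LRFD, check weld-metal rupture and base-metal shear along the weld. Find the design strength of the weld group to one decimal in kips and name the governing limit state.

15.5 kips (weld metal governs)

Weld metal: throat = 0.707×0.25 = 0.17675 in, L = 2.4375 in. φR_n = 0.75 × 0.6 × 80 × 0.17675 × 2.4375 = 15.5 kips.
Base metal shear (0.375 in plate): yield φR_n = 1.0×0.6×50×0.375×2.4375 = 27.4 kips; rupture φR_n = 0.75×0.6×70×0.375×2.4375 = 28.8 kips; take 27.4 kips (yield).
Governing: min(15.5, 27.4) = 15.5 kips → weld metal.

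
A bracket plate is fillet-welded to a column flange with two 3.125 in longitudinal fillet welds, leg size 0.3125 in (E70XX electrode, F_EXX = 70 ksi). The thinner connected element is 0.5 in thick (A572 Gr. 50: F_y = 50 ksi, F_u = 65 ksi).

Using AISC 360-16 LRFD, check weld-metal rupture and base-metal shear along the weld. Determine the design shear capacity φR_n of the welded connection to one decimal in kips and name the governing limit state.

43.5 kips (weld metal governs)

Weld metal: throat = 0.707×0.3125 = 0.22094 in, L = 2×3.125 = 6.25 in. φR_n = 0.75 × 0.6 × 70 × 0.22094 × 6.25 = 43.5 kips.
Base metal shear (0.5 in plate): yield φR_n = 1.0×0.6×50×0.5×6.25 = 93.8 kips; rupture φR_n = 0.75×0.6×65×0.5×6.25 = 91.4 kips; take 91.4 kips (rupture).
Governing: min(43.5, 91.4) = 43.5 kips → weld metal.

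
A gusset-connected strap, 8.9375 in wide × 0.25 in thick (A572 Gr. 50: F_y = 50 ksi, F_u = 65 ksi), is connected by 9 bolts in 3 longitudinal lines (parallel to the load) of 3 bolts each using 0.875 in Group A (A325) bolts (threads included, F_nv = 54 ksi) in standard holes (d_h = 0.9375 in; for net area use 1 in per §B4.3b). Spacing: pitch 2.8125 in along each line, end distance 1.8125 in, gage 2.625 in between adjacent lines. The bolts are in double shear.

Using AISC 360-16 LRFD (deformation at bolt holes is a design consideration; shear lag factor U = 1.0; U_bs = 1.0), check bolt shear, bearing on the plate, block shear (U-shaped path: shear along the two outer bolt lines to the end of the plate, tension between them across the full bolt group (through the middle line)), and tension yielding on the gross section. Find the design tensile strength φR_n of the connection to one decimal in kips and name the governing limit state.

Bolt shear: A_b = π(0.875)²/4 = 0.60132 in². φR_n = 0.75 × 54 × 0.60132 × 9 × 2 = 438.4 kips.
Bearing (0.25 in plate, F_u = 65 ksi): end bolts L_c = 1.8125 − 0.9375/2 = 1.34375, R_n = min(1.2×1.34375×0.25×65, 2.4×0.875×0.25×65) = 26.203 kips/bolt; interior L_c = 2.8125 − 0.9375 = 1.875, R_n = 34.125 kips/bolt. φR_n = 0.75 × (3×26.203 + 6×34.125) = 212.5 kips.
Block shear: shear path 2×[1.8125+2×2.8125] = 2×7.4375 in, A_gv = 3.7188, A_nv = 2×(7.4375 − 2.5×1)×0.25 = 2.4688 in²; tension across gage: (5.25 − 2×1)×0.25 = 0.8125 in². R_n = min(0.6×65×2.4688, 0.6×50×3.7188) + 1.0×65×0.8125 = min(96.283, 111.56) + 52.813 = 149.1 kips. φR_n = 0.75 × 149.1 = 111.8 kips.
Tension yield (gross): A_g = 8.9375×0.25 = 2.2344 in². φR_n = 0.90 × 50 × 2.2344 = 100.5 kips.
Governing: min(438.4, 212.5, 111.8, 100.5) = 100.5 kips → gross-section yield.

100.5 kips (gross-section yield governs)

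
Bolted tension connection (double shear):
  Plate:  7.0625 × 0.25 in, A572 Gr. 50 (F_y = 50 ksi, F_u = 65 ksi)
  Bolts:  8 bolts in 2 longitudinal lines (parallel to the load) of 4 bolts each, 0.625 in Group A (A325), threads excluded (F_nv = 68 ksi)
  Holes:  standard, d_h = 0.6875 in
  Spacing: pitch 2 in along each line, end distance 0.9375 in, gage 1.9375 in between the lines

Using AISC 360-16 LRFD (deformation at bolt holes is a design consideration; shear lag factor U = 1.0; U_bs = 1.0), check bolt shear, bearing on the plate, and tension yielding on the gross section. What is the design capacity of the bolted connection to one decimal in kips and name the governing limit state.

79.5 kips (gross-section yield governs)

Bolt shear: A_b = π(0.625)²/4 = 0.3068 in². φR_n = 0.75 × 68 × 0.3068 × 8 × 2 = 250.3 kips.
Bearing (0.25 in plate, F_u = 65 ksi): end bolts L_c = 0.9375 − 0.6875/2 = 0.59375, R_n = min(1.2×0.59375×0.25×65, 2.4×0.625×0.25×65) = 11.578 kips/bolt; interior L_c = 2 − 0.6875 = 1.3125, R_n = 24.375 kips/bolt. φR_n = 0.75 × (2×11.578 + 6×24.375) = 127.1 kips.
Tension yield (gross): A_g = 7.0625×0.25 = 1.7656 in². φR_n = 0.90 × 50 × 1.7656 = 79.5 kips.
Governing: min(250.3, 127.1, 79.5) = 79.5 kips → gross-section yield.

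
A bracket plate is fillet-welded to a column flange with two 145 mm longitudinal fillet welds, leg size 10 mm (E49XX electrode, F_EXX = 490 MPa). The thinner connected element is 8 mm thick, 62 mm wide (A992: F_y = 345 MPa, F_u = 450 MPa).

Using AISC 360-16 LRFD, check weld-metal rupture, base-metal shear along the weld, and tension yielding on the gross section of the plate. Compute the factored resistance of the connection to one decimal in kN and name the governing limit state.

Weld metal: throat = 0.707×10 = 7.07 mm, L = 2×145 = 290 mm. φR_n = 0.75 × 0.6 × 490 × 7.07 × 290 = 452.1 kN.
Base metal shear (8 mm plate): yield φR_n = 1.0×0.6×345×8×290 = 480.2 kN; rupture φR_n = 0.75×0.6×450×8×290 = 469.8 kN; take 469.8 kN (rupture).
Tension yield (gross): A_g = 62×8 = 496 mm². φR_n = 0.90 × 345 × 496 = 154.0 kN.
Governing: min(452.1, 469.8, 154.0) = 154.0 kN → gross-section yield.

154.0 kN (gross-section yield governs)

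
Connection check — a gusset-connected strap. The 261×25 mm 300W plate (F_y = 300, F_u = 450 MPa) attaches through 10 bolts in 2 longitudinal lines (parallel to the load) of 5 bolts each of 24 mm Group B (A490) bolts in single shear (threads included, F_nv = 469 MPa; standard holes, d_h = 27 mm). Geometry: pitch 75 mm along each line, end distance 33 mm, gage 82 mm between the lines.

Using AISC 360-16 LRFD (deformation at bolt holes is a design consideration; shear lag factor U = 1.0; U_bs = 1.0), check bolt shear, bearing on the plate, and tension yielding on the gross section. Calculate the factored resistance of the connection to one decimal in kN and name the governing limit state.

1591.3 kN (bolt shear governs)

Bolt shear: A_b = π(24)²/4 = 452.39 mm². φR_n = 0.75 × 469 × 452.39 × 10 × 1 = 1591.3 kN.
Bearing (25 mm plate, F_u = 450 MPa): end bolts L_c = 33 − 27/2 = 19.5, R_n = min(1.2×19.5×25×450, 2.4×24×25×450) = 263.25 kN/bolt; interior L_c = 75 − 27 = 48, R_n = 648 kN/bolt. φR_n = 0.75 × (2×263.25 + 8×648) = 4282.9 kN.
Tension yield (gross): A_g = 261×25 = 6525 mm². φR_n = 0.90 × 300 × 6525 = 1761.8 kN.
Governing: min(1591.3, 4282.9, 1761.8) = 1591.3 kN → bolt shear.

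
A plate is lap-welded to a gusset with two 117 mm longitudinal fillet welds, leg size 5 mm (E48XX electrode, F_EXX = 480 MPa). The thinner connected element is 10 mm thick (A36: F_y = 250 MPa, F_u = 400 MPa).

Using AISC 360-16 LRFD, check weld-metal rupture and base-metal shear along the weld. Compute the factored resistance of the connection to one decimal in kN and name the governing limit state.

Weld metal: throat = 0.707×5 = 3.535 mm, L = 2×117 = 234 mm. φR_n = 0.75 × 0.6 × 480 × 3.535 × 234 = 178.7 kN.
Base metal shear (10 mm plate): yield φR_n = 1.0×0.6×250×10×234 = 351.0 kN; rupture φR_n = 0.75×0.6×400×10×234 = 421.2 kN; take 351.0 kN (yield).
Governing: min(178.7, 351.0) = 178.7 kN → weld metal.

178.7 kN (weld metal governs)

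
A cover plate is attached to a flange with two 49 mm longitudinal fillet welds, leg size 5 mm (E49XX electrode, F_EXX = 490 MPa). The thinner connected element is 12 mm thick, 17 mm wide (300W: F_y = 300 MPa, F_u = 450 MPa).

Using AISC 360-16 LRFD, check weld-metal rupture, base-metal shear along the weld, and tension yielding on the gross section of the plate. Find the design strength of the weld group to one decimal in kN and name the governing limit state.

55.1 kN (gross-section yield governs)

Weld metal: throat = 0.707×5 = 3.535 mm, L = 2×49 = 98 mm. φR_n = 0.75 × 0.6 × 490 × 3.535 × 98 = 76.4 kN.
Base metal shear (12 mm plate): yield φR_n = 1.0×0.6×300×12×98 = 211.7 kN; rupture φR_n = 0.75×0.6×450×12×98 = 238.1 kN; take 211.7 kN (yield).
Tension yield (gross): A_g = 17×12 = 204 mm². φR_n = 0.90 × 300 × 204 = 55.1 kN.
Governing: min(76.4, 211.7, 55.1) = 55.1 kN → gross-section yield.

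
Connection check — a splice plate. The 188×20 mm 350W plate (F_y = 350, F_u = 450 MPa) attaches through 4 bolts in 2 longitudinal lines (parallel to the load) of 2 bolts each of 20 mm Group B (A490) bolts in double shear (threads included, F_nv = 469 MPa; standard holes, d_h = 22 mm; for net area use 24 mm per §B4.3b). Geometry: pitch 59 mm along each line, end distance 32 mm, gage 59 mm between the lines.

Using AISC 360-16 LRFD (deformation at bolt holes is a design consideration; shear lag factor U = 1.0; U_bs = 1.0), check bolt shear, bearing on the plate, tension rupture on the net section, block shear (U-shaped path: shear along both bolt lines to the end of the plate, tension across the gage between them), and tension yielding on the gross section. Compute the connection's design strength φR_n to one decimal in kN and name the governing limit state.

681.8 kN (block shear governs)

Bolt shear: A_b = π(20)²/4 = 314.16 mm². φR_n = 0.75 × 469 × 314.16 × 4 × 2 = 884.0 kN.
Bearing (20 mm plate, F_u = 450 MPa): end bolts L_c = 32 − 22/2 = 21, R_n = min(1.2×21×20×450, 2.4×20×20×450) = 226.8 kN/bolt; interior L_c = 59 − 22 = 37, R_n = 399.6 kN/bolt. φR_n = 0.75 × (2×226.8 + 2×399.6) = 939.6 kN.
Tension rupture (net): A_n = (188 − 2×24)×20 = 2800 mm² (U = 1.0, A_e = A_n). φR_n = 0.75 × 450 × 2800 = 945.0 kN.
Block shear: shear path 2×[32+1×59] = 2×91 mm, A_gv = 3640, A_nv = 2×(91 − 1.5×24)×20 = 2200 mm²; tension across gage: (59 − 1×24)×20 = 700 mm². R_n = min(0.6×450×2200, 0.6×350×3640) + 1.0×450×700 = min(594, 764.4) + 315 = 909 kN. φR_n = 0.75 × 909 = 681.8 kN.
Tension yield (gross): A_g = 188×20 = 3760 mm². φR_n = 0.90 × 350 × 3760 = 1184.4 kN.
Governing: min(884.0, 939.6, 945.0, 681.8, 1184.4) = 681.8 kN → block shear.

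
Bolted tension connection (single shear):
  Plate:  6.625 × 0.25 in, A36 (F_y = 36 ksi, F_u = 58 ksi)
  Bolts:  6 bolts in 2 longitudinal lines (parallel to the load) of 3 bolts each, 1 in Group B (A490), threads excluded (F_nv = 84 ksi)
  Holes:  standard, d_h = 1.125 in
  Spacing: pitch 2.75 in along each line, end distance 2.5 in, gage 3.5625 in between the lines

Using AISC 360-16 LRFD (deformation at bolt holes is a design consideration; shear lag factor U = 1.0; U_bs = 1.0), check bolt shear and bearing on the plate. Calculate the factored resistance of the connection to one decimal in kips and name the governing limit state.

135.4 kips (bearing governs)

Bolt shear: A_b = π(1)²/4 = 0.7854 in². φR_n = 0.75 × 84 × 0.7854 × 6 × 1 = 296.9 kips.
Bearing (0.25 in plate, F_u = 58 ksi): end bolts L_c = 2.5 − 1.125/2 = 1.9375, R_n = min(1.2×1.9375×0.25×58, 2.4×1×0.25×58) = 33.713 kips/bolt; interior L_c = 2.75 − 1.125 = 1.625, R_n = 28.275 kips/bolt. φR_n = 0.75 × (2×33.713 + 4×28.275) = 135.4 kips.
Governing: min(296.9, 135.4) = 135.4 kips → bearing.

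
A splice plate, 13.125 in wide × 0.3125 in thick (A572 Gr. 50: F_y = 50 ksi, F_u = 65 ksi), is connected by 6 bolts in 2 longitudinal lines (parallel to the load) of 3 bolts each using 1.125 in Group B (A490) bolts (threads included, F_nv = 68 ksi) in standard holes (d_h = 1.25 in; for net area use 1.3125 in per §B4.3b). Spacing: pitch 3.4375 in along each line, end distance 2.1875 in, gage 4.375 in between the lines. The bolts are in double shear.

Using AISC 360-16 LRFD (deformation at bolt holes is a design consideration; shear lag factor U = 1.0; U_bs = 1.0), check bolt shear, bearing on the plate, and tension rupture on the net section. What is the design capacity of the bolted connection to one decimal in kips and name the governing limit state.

160.0 kips (net-section rupture governs)

Bolt shear: A_b = π(1.125)²/4 = 0.99402 in². φR_n = 0.75 × 68 × 0.99402 × 6 × 2 = 608.3 kips.
Bearing (0.3125 in plate, F_u = 65 ksi): end bolts L_c = 2.1875 − 1.25/2 = 1.5625, R_n = min(1.2×1.5625×0.3125×65, 2.4×1.125×0.3125×65) = 38.086 kips/bolt; interior L_c = 3.4375 − 1.25 = 2.1875, R_n = 53.32 kips/bolt. φR_n = 0.75 × (2×38.086 + 4×53.32) = 217.1 kips.
Tension rupture (net): A_n = (13.125 − 2×1.3125)×0.3125 = 3.2813 in² (U = 1.0, A_e = A_n). φR_n = 0.75 × 65 × 3.2813 = 160.0 kips.
Governing: min(608.3, 217.1, 160.0) = 160.0 kips → net-section rupture.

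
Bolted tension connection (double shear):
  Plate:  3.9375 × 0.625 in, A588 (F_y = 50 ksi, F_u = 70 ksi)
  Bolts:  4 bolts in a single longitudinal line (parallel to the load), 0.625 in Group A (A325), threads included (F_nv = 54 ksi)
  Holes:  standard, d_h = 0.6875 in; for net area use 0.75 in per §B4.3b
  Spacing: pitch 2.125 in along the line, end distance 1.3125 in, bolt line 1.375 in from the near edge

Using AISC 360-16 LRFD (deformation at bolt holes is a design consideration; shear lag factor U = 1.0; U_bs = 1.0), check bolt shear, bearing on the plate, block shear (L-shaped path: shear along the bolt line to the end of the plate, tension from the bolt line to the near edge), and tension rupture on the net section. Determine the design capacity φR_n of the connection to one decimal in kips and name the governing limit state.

Bolt shear: A_b = π(0.625)²/4 = 0.3068 in². φR_n = 0.75 × 54 × 0.3068 × 4 × 2 = 99.4 kips.
Bearing (0.625 in plate, F_u = 70 ksi): end bolts L_c = 1.3125 − 0.6875/2 = 0.96875, R_n = min(1.2×0.96875×0.625×70, 2.4×0.625×0.625×70) = 50.859 kips/bolt; interior L_c = 2.125 − 0.6875 = 1.4375, R_n = 65.625 kips/bolt. φR_n = 0.75 × (1×50.859 + 3×65.625) = 185.8 kips.
Block shear: shear path 1×[1.3125+3×2.125] = 1×7.6875 in, A_gv = 4.8047, A_nv = 1×(7.6875 − 3.5×0.75)×0.625 = 3.1641 in²; tension to near edge: (1.375 − 0.5×0.75)×0.625 = 0.625 in². R_n = min(0.6×70×3.1641, 0.6×50×4.8047) + 1.0×70×0.625 = min(132.89, 144.14) + 43.75 = 176.64 kips. φR_n = 0.75 × 176.64 = 132.5 kips.
Tension rupture (net): A_n = (3.9375 − 1×0.75)×0.625 = 1.9922 in² (U = 1.0, A_e = A_n). φR_n = 0.75 × 70 × 1.9922 = 104.6 kips.
Governing: min(99.4, 185.8, 132.5, 104.6) = 99.4 kips → bolt shear.

99.4 kips (bolt shear governs)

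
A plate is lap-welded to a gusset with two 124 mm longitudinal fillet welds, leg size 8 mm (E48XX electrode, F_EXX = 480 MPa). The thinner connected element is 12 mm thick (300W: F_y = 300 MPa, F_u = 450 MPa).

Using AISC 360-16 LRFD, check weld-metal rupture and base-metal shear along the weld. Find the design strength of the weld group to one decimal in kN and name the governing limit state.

303.0 kN (weld metal governs)

Weld metal: throat = 0.707×8 = 5.656 mm, L = 2×124 = 248 mm. φR_n = 0.75 × 0.6 × 480 × 5.656 × 248 = 303.0 kN.
Base metal shear (12 mm plate): yield φR_n = 1.0×0.6×300×12×248 = 535.7 kN; rupture φR_n = 0.75×0.6×450×12×248 = 602.6 kN; take 535.7 kN (yield).
Governing: min(303.0, 535.7) = 303.0 kN → weld metal.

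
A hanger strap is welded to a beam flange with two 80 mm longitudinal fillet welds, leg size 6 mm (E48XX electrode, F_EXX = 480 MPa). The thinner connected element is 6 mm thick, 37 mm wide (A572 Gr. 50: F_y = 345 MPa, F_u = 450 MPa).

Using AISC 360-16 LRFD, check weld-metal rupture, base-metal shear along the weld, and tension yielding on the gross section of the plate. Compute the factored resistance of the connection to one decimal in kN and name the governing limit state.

Weld metal: throat = 0.707×6 = 4.242 mm, L = 2×80 = 160 mm. φR_n = 0.75 × 0.6 × 480 × 4.242 × 160 = 146.6 kN.
Base metal shear (6 mm plate): yield φR_n = 1.0×0.6×345×6×160 = 198.7 kN; rupture φR_n = 0.75×0.6×450×6×160 = 194.4 kN; take 194.4 kN (rupture).
Tension yield (gross): A_g = 37×6 = 222 mm². φR_n = 0.90 × 345 × 222 = 68.9 kN.
Governing: min(146.6, 194.4, 68.9) = 68.9 kN → gross-section yield.

68.9 kN (gross-section yield governs)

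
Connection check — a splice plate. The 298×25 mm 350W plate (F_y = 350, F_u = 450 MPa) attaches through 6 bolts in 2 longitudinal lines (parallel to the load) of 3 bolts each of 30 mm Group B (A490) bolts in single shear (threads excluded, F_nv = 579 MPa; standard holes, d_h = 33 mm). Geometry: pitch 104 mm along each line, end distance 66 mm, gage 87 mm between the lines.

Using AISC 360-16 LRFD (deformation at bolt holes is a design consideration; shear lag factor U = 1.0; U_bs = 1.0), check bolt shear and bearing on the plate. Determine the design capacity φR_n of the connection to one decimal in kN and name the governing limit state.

1841.7 kN (bolt shear governs)

Bolt shear: A_b = π(30)²/4 = 706.86 mm². φR_n = 0.75 × 579 × 706.86 × 6 × 1 = 1841.7 kN.
Bearing (25 mm plate, F_u = 450 MPa): end bolts L_c = 66 − 33/2 = 49.5, R_n = min(1.2×49.5×25×450, 2.4×30×25×450) = 668.25 kN/bolt; interior L_c = 104 − 33 = 71, R_n = 810 kN/bolt. φR_n = 0.75 × (2×668.25 + 4×810) = 3432.4 kN.
Governing: min(1841.7, 3432.4) = 1841.7 kN → bolt shear.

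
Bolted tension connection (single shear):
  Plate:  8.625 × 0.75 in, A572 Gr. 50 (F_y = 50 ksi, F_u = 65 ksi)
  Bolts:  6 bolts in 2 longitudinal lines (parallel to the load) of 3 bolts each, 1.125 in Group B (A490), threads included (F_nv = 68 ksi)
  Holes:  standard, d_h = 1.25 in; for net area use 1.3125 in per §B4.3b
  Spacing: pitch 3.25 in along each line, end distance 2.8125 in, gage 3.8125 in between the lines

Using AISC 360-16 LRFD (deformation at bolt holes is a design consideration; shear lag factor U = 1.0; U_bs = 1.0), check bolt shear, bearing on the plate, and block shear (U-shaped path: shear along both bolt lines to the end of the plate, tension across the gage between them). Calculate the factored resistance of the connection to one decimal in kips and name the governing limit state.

304.2 kips (bolt shear governs)

Bolt shear: A_b = π(1.125)²/4 = 0.99402 in². φR_n = 0.75 × 68 × 0.99402 × 6 × 1 = 304.2 kips.
Bearing (0.75 in plate, F_u = 65 ksi): end bolts L_c = 2.8125 − 1.25/2 = 2.1875, R_n = min(1.2×2.1875×0.75×65, 2.4×1.125×0.75×65) = 127.97 kips/bolt; interior L_c = 3.25 − 1.25 = 2, R_n = 117 kips/bolt. φR_n = 0.75 × (2×127.97 + 4×117) = 543.0 kips.
Block shear: shear path 2×[2.8125+2×3.25] = 2×9.3125 in, A_gv = 13.969, A_nv = 2×(9.3125 − 2.5×1.3125)×0.75 = 9.0469 in²; tension across gage: (3.8125 − 1×1.3125)×0.75 = 1.875 in². R_n = min(0.6×65×9.0469, 0.6×50×13.969) + 1.0×65×1.875 = min(352.83, 419.07) + 121.88 = 474.71 kips. φR_n = 0.75 × 474.71 = 356.0 kips.
Governing: min(304.2, 543.0, 356.0) = 304.2 kips → bolt shear.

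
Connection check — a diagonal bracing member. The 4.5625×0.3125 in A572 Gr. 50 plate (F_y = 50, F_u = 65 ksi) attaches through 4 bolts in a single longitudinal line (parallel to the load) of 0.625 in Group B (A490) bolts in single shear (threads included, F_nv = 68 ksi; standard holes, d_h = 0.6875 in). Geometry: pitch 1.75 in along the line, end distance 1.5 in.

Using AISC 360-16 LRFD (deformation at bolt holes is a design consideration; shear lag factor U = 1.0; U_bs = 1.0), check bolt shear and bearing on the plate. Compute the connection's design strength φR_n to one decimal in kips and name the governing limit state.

62.6 kips (bolt shear governs)

Bolt shear: A_b = π(0.625)²/4 = 0.3068 in². φR_n = 0.75 × 68 × 0.3068 × 4 × 1 = 62.6 kips.
Bearing (0.3125 in plate, F_u = 65 ksi): end bolts L_c = 1.5 − 0.6875/2 = 1.15625, R_n = min(1.2×1.15625×0.3125×65, 2.4×0.625×0.3125×65) = 28.184 kips/bolt; interior L_c = 1.75 − 0.6875 = 1.0625, R_n = 25.898 kips/bolt. φR_n = 0.75 × (1×28.184 + 3×25.898) = 79.4 kips.
Governing: min(62.6, 79.4) = 62.6 kips → bolt shear.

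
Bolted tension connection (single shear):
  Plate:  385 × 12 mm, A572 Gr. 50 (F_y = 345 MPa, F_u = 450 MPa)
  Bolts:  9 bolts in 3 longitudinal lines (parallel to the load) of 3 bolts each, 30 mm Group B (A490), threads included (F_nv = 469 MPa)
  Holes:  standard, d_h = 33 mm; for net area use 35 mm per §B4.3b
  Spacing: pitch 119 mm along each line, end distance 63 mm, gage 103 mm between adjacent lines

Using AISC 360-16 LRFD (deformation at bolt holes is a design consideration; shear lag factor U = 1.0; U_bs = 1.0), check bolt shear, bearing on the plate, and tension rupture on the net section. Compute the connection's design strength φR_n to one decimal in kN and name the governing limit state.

Bolt shear: A_b = π(30)²/4 = 706.86 mm². φR_n = 0.75 × 469 × 706.86 × 9 × 1 = 2237.7 kN.
Bearing (12 mm plate, F_u = 450 MPa): end bolts L_c = 63 − 33/2 = 46.5, R_n = min(1.2×46.5×12×450, 2.4×30×12×450) = 301.32 kN/bolt; interior L_c = 119 − 33 = 86, R_n = 388.8 kN/bolt. φR_n = 0.75 × (3×301.32 + 6×388.8) = 2427.6 kN.
Tension rupture (net): A_n = (385 − 3×35)×12 = 3360 mm² (U = 1.0, A_e = A_n). φR_n = 0.75 × 450 × 3360 = 1134.0 kN.
Governing: min(2237.7, 2427.6, 1134.0) = 1134.0 kN → net-section rupture.

1134.0 kN (net-section rupture governs)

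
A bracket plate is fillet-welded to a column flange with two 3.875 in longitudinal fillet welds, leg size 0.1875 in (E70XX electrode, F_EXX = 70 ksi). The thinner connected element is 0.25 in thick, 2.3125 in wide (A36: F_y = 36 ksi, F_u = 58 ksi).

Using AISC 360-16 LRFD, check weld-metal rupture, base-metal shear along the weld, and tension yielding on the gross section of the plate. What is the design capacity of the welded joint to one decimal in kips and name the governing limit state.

Weld metal: throat = 0.707×0.1875 = 0.13256 in, L = 2×3.875 = 7.75 in. φR_n = 0.75 × 0.6 × 70 × 0.13256 × 7.75 = 32.4 kips.
Base metal shear (0.25 in plate): yield φR_n = 1.0×0.6×36×0.25×7.75 = 41.9 kips; rupture φR_n = 0.75×0.6×58×0.25×7.75 = 50.6 kips; take 41.9 kips (yield).
Tension yield (gross): A_g = 2.3125×0.25 = 0.57813 in². φR_n = 0.90 × 36 × 0.57813 = 18.7 kips.
Governing: min(32.4, 41.9, 18.7) = 18.7 kips → gross-section yield.

18.7 kips (gross-section yield governs)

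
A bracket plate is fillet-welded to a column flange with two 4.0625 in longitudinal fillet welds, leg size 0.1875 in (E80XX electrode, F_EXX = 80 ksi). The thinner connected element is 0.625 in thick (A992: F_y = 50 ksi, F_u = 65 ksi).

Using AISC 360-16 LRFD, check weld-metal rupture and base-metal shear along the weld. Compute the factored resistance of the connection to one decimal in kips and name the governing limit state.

38.8 kips (weld metal governs)

Weld metal: throat = 0.707×0.1875 = 0.13256 in, L = 2×4.0625 = 8.125 in. φR_n = 0.75 × 0.6 × 80 × 0.13256 × 8.125 = 38.8 kips.
Base metal shear (0.625 in plate): yield φR_n = 1.0×0.6×50×0.625×8.125 = 152.3 kips; rupture φR_n = 0.75×0.6×65×0.625×8.125 = 148.5 kips; take 148.5 kips (rupture).
Governing: min(38.8, 148.5) = 38.8 kips → weld metal.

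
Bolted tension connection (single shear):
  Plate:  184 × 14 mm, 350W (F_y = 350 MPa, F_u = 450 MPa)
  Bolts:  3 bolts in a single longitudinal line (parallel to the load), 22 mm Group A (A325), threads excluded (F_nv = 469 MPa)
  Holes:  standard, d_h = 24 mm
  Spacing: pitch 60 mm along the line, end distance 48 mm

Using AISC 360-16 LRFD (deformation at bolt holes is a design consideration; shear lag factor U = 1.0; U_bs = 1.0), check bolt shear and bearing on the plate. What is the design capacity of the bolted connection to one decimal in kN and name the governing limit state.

401.1 kN (bolt shear governs)

Bolt shear: A_b = π(22)²/4 = 380.13 mm². φR_n = 0.75 × 469 × 380.13 × 3 × 1 = 401.1 kN.
Bearing (14 mm plate, F_u = 450 MPa): end bolts L_c = 48 − 24/2 = 36, R_n = min(1.2×36×14×450, 2.4×22×14×450) = 272.16 kN/bolt; interior L_c = 60 − 24 = 36, R_n = 272.16 kN/bolt. φR_n = 0.75 × (1×272.16 + 2×272.16) = 612.4 kN.
Governing: min(401.1, 612.4) = 401.1 kN → bolt shear.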